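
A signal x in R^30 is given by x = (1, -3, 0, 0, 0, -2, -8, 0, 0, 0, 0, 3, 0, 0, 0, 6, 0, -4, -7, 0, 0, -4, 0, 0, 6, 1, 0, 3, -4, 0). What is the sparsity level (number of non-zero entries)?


Non-zero positions: [0, 1, 5, 6, 11, 15, 17, 18, 21, 24, 25, 27, 28].
Sparsity = 13.

13


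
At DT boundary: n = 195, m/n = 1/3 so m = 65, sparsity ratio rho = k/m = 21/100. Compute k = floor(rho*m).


m = 1/3*195 = 65.
rho = 21/100.
rho*m = 21/100*65 = 13.65.
k = floor(13.65) = 13.

13


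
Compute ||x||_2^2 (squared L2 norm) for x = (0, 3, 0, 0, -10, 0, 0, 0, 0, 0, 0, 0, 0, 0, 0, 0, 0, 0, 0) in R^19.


Non-zero entries: [(1, 3), (4, -10)]
Squares: [9, 100]
||x||_2^2 = sum = 109.

109


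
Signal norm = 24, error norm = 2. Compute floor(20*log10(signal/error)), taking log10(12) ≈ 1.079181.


||x||/||e|| = 24/2 = 12.
log10(12) ≈ 1.079181.
20*log10(||x||/||e||) ≈ 20*1.079181 = 21.58362.
floor(21.58362) = 21.

21


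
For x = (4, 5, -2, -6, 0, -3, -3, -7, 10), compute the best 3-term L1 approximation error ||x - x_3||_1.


Sorted |x_i| descending: [10, 7, 6, 5, 4, 3, 3, 2, 0]
Keep top 3: [10, 7, 6]
Tail entries: [5, 4, 3, 3, 2, 0]
L1 error = sum of tail = 17.

17


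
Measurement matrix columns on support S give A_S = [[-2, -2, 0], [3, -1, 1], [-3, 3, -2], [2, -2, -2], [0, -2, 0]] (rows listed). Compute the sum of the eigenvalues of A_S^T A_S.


Sum of eigenvalues of A_S^T A_S = trace(A_S^T A_S) = sum of squared column norms of A_S.
A_S^T A_S diagonal: [26, 22, 9].
trace = 26 + 22 + 9 = 57.

57


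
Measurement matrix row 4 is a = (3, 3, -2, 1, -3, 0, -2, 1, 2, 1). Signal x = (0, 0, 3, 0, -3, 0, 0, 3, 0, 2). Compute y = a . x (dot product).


Non-zero terms: ['-2*3', '-3*-3', '1*3', '1*2']
Products: [-6, 9, 3, 2]
y = sum = 8.

8


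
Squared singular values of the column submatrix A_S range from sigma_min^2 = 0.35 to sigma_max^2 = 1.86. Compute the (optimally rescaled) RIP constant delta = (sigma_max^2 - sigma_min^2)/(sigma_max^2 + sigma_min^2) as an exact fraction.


lambda_max - lambda_min = 1.86 - 0.35 = 1.51.
lambda_max + lambda_min = 1.86 + 0.35 = 2.21.
delta = 1.51/2.21 = 151/221.

151/221


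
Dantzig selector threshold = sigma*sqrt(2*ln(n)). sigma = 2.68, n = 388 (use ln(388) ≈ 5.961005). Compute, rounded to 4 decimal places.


ln(388) ≈ 5.961005.
2*ln(n) ≈ 11.92201.
sqrt(2*ln(n)) ≈ sqrt(11.92201) ≈ 3.452826.
threshold ≈ 2.68*3.452826 = 9.25357368 ≈ 9.2536.

9.2536


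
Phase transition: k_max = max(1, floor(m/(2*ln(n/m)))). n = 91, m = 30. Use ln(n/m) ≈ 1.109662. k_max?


n/m = 91/30.
ln(n/m) ≈ 1.109662.
2*ln(n/m) ≈ 2.219324.
m/(2*ln(n/m)) ≈ 30/2.219324 ≈ 13.5176.
floor = 13.
k_max = max(1, 13) = 13.

13


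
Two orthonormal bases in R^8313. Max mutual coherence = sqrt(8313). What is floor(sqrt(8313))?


91^2 = 8281 <= 8313 < 8464 = 92^2, so 91 <= sqrt(8313) < 92.
floor(sqrt(8313)) = 91.

91


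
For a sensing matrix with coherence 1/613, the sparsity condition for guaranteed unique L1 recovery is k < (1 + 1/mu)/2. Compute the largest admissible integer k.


1/mu = 613.
1 + 1/mu = 614.
(1 + 1/mu)/2 = 307 is an integer and the inequality is strict, so k_max = 307 - 1 = 306.

306


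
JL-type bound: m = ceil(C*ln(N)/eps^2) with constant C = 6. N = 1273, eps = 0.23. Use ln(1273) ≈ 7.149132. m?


ln(1273) ≈ 7.149132.
eps^2 = 0.23^2 = 0.0529.
C*ln(N)/eps^2 ≈ 6*7.149132/0.0529 ≈ 810.8656.
m = ceil(810.8656) = 811.

811


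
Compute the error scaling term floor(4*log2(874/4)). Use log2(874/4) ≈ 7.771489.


log2(n/k) = log2(874/4) ≈ 7.771489.
k*log2(n/k) ≈ 4*7.771489 = 31.085956.
floor(31.085956) = 31.

31


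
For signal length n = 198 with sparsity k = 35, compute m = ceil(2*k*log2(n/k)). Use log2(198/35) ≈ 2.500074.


log2(n/k) = log2(198/35) ≈ 2.500074.
2*k*log2(n/k) ≈ 2*35*2.500074 = 175.00518.
m = ceil(175.00518) = 176.

176


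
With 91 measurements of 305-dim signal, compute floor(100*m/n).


100*m/n = 100*91/305 ≈ 29.8361.
floor = 29.

29


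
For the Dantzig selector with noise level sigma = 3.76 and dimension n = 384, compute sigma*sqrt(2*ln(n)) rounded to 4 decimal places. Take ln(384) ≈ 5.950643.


ln(384) ≈ 5.950643.
2*ln(n) ≈ 11.901286.
sqrt(2*ln(n)) ≈ sqrt(11.901286) ≈ 3.449824.
threshold ≈ 3.76*3.449824 = 12.97133824 ≈ 12.9713.

12.9713


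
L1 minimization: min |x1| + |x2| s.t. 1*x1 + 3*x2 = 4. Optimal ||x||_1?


Axis intercepts:
  x1 = 4, x2 = 0: L1 = 4
  x1 = 0, x2 = 4/3: L1 = 4/3
x* = (0, 4/3)
||x*||_1 = 4/3.

4/3


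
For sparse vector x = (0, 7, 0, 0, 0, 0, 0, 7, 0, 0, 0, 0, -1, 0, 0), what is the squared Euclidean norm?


Non-zero entries: [(1, 7), (7, 7), (12, -1)]
Squares: [49, 49, 1]
||x||_2^2 = sum = 99.

99


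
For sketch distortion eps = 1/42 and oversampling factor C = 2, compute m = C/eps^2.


1/eps = 42.
(1/eps)^2 = 1764.
m = 2*1764 = 3528.

3528


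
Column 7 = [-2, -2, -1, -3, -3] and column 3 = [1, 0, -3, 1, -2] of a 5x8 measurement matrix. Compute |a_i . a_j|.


Inner product: -2*1 + -2*0 + -1*-3 + -3*1 + -3*-2
Products: [-2, 0, 3, -3, 6]
Sum = 4.
|dot| = 4.

4


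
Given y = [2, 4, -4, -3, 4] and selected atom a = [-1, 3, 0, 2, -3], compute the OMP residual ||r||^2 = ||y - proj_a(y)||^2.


a^T a = 23.
a^T y = -8.
coeff = -8/23 = -8/23.
||r||^2 = 1339/23.

1339/23


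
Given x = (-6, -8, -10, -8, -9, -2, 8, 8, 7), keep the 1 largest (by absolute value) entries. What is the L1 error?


Sorted |x_i| descending: [10, 9, 8, 8, 8, 8, 7, 6, 2]
Keep top 1: [10]
Tail entries: [9, 8, 8, 8, 8, 7, 6, 2]
L1 error = sum of tail = 56.

56


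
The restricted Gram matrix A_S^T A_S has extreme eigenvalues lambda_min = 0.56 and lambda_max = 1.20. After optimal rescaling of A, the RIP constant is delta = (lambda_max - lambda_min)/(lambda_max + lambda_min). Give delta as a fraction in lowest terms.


lambda_max - lambda_min = 1.20 - 0.56 = 0.64.
lambda_max + lambda_min = 1.20 + 0.56 = 1.76.
delta = 0.64/1.76 = 64/176 = 4/11.

4/11


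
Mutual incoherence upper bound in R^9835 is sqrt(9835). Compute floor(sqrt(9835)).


99^2 = 9801 <= 9835 < 10000 = 100^2, so 99 <= sqrt(9835) < 100.
floor(sqrt(9835)) = 99.

99


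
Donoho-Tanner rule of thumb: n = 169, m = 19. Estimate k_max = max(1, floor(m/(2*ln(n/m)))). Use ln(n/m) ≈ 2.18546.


n/m = 169/19.
ln(n/m) ≈ 2.18546.
2*ln(n/m) ≈ 4.37092.
m/(2*ln(n/m)) ≈ 19/4.37092 ≈ 4.3469.
floor = 4.
k_max = max(1, 4) = 4.

4


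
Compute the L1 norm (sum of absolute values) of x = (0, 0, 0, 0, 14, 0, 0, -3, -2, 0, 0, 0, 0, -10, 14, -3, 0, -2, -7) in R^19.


Non-zero entries: [(4, 14), (7, -3), (8, -2), (13, -10), (14, 14), (15, -3), (17, -2), (18, -7)]
Absolute values: [14, 3, 2, 10, 14, 3, 2, 7]
||x||_1 = sum = 55.

55


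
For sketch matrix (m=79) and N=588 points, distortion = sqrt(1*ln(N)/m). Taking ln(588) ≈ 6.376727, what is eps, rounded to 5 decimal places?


ln(588) ≈ 6.376727.
1*ln(N)/m ≈ 1*6.376727/79 ≈ 0.08071806.
eps = sqrt(0.08071806) ≈ 0.2841092 ≈ 0.28411.

0.28411


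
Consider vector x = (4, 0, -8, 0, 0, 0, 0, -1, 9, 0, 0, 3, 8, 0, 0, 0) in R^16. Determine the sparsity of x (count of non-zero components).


Non-zero positions: [0, 2, 7, 8, 11, 12].
Sparsity = 6.

6


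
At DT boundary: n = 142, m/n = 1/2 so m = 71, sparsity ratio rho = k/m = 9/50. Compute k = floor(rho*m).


m = 1/2*142 = 71.
rho = 9/50.
rho*m = 9/50*71 = 12.78.
k = floor(12.78) = 12.

12


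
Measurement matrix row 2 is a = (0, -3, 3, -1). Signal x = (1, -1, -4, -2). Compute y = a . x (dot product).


Non-zero terms: ['0*1', '-3*-1', '3*-4', '-1*-2']
Products: [0, 3, -12, 2]
y = sum = -7.

-7


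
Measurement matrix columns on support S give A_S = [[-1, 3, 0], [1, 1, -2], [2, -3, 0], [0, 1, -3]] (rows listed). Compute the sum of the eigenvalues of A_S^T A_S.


Sum of eigenvalues of A_S^T A_S = trace(A_S^T A_S) = sum of squared column norms of A_S.
A_S^T A_S diagonal: [6, 20, 13].
trace = 6 + 20 + 13 = 39.

39


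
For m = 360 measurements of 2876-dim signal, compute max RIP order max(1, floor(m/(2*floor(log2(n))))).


floor(log2(2876)) = 11.
2*11 = 22.
m/(2*floor(log2(n))) = 360/22 ≈ 16.3636.
floor = 16.
k = max(1, 16) = 16.

16


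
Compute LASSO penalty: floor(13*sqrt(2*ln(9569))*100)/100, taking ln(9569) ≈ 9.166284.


ln(9569) ≈ 9.166284.
2*ln(n) ≈ 18.332568.
sqrt(2*ln(n)) ≈ sqrt(18.332568) ≈ 4.281655.
lambda ≈ 13*4.281655 = 55.661515.
floor(lambda*100)/100 = 55.66.

55.66


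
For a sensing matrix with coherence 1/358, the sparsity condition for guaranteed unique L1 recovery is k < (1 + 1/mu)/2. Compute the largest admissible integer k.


1/mu = 358.
1 + 1/mu = 359.
(1 + 1/mu)/2 = 179.5 is not an integer, so k_max = floor(179.5) = 179.

179


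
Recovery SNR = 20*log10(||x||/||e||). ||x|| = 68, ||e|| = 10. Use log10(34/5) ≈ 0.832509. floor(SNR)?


||x||/||e|| = 68/10 = 34/5.
log10(34/5) ≈ 0.832509.
20*log10(||x||/||e||) ≈ 20*0.832509 = 16.65018.
floor(16.65018) = 16.

16


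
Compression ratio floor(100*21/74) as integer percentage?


100*m/n = 100*21/74 ≈ 28.3784.
floor = 28.

28


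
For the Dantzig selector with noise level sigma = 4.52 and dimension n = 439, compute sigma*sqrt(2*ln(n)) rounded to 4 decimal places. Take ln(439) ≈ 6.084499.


ln(439) ≈ 6.084499.
2*ln(n) ≈ 12.168998.
sqrt(2*ln(n)) ≈ sqrt(12.168998) ≈ 3.488409.
threshold ≈ 4.52*3.488409 = 15.76760868 ≈ 15.7676.

15.7676


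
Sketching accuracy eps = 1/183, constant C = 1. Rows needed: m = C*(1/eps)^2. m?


1/eps = 183.
(1/eps)^2 = 33489.
m = 1*33489 = 33489.

33489


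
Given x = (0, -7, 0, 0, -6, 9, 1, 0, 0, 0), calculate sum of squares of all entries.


Non-zero entries: [(1, -7), (4, -6), (5, 9), (6, 1)]
Squares: [49, 36, 81, 1]
||x||_2^2 = sum = 167.

167


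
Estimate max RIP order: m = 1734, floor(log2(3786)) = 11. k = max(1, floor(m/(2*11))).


floor(log2(3786)) = 11.
2*11 = 22.
m/(2*floor(log2(n))) = 1734/22 ≈ 78.8182.
floor = 78.
k = max(1, 78) = 78.

78


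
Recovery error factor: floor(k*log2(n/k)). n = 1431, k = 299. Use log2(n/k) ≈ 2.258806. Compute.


log2(n/k) = log2(1431/299) ≈ 2.258806.
k*log2(n/k) ≈ 299*2.258806 = 675.382994.
floor(675.382994) = 675.

675


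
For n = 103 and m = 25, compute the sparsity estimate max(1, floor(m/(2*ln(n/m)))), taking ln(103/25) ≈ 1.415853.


n/m = 103/25.
ln(n/m) ≈ 1.415853.
2*ln(n/m) ≈ 2.831706.
m/(2*ln(n/m)) ≈ 25/2.831706 ≈ 8.8286.
floor = 8.
k_max = max(1, 8) = 8.

8


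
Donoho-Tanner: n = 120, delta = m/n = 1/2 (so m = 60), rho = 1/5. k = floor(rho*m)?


m = 1/2*120 = 60.
rho = 1/5.
rho*m = 1/5*60 = 12.
k = floor(12) = 12.

12


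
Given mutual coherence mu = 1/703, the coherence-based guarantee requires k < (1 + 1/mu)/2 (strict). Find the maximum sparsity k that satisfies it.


1/mu = 703.
1 + 1/mu = 704.
(1 + 1/mu)/2 = 352 is an integer and the inequality is strict, so k_max = 352 - 1 = 351.

351


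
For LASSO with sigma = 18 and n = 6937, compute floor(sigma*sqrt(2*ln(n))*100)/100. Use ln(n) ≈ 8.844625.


ln(6937) ≈ 8.844625.
2*ln(n) ≈ 17.68925.
sqrt(2*ln(n)) ≈ sqrt(17.68925) ≈ 4.205859.
lambda ≈ 18*4.205859 = 75.705462.
floor(lambda*100)/100 = 75.70.

75.70


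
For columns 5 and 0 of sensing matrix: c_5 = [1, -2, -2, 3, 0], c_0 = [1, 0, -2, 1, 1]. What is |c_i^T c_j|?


Inner product: 1*1 + -2*0 + -2*-2 + 3*1 + 0*1
Products: [1, 0, 4, 3, 0]
Sum = 8.
|dot| = 8.

8


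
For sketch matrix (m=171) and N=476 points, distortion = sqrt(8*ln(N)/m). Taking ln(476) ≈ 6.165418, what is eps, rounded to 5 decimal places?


ln(476) ≈ 6.165418.
8*ln(N)/m ≈ 8*6.165418/171 ≈ 0.28844061.
eps = sqrt(0.28844061) ≈ 0.5370667 ≈ 0.53707.

0.53707


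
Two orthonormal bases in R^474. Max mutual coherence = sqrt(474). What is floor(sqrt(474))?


21^2 = 441 <= 474 < 484 = 22^2, so 21 <= sqrt(474) < 22.
floor(sqrt(474)) = 21.

21


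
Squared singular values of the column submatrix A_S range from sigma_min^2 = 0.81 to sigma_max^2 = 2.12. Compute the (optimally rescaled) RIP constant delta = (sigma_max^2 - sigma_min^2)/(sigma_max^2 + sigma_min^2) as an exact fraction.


lambda_max - lambda_min = 2.12 - 0.81 = 1.31.
lambda_max + lambda_min = 2.12 + 0.81 = 2.93.
delta = 1.31/2.93 = 131/293.

131/293


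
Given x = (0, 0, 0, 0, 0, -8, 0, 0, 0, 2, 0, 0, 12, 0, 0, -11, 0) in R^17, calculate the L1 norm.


Non-zero entries: [(5, -8), (9, 2), (12, 12), (15, -11)]
Absolute values: [8, 2, 12, 11]
||x||_1 = sum = 33.

33


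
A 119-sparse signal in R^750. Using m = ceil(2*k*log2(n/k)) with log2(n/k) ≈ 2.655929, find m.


log2(n/k) = log2(750/119) ≈ 2.655929.
2*k*log2(n/k) ≈ 2*119*2.655929 = 632.111102.
m = ceil(632.111102) = 633.

633


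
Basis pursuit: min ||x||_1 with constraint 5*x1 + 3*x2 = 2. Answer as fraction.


Axis intercepts:
  x1 = 2/5, x2 = 0: L1 = 2/5
  x1 = 0, x2 = 2/3: L1 = 2/3
x* = (2/5, 0)
||x*||_1 = 2/5.

2/5


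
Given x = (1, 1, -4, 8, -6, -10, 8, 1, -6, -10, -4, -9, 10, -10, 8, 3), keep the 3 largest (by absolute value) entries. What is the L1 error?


Sorted |x_i| descending: [10, 10, 10, 10, 9, 8, 8, 8, 6, 6, 4, 4, 3, 1, 1, 1]
Keep top 3: [10, 10, 10]
Tail entries: [10, 9, 8, 8, 8, 6, 6, 4, 4, 3, 1, 1, 1]
L1 error = sum of tail = 69.

69


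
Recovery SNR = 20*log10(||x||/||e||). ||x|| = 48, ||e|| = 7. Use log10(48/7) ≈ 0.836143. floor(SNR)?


||x||/||e|| = 48/7.
log10(48/7) ≈ 0.836143.
20*log10(||x||/||e||) ≈ 20*0.836143 = 16.72286.
floor(16.72286) = 16.

16


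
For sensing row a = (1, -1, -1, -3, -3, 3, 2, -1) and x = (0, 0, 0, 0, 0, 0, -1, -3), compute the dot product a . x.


Non-zero terms: ['2*-1', '-1*-3']
Products: [-2, 3]
y = sum = 1.

1


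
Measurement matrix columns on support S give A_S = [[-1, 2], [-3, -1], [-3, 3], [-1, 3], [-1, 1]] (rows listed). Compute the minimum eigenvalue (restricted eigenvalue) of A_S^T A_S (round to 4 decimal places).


A_S^T A_S = [[21, -12], [-12, 24]].
trace = 45.
det = 360.
disc = trace^2 - 4*det = 2025 - 4*360 = 585.
sqrt(585) ≈ 24.186773.
lam_min = (45 - sqrt(585))/2 ≈ (45 - 24.186773)/2 = 10.4066135 ≈ 10.4066.

10.4066


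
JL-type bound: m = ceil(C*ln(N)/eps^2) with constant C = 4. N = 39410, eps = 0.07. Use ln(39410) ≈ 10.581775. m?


ln(39410) ≈ 10.581775.
eps^2 = 0.07^2 = 0.0049.
C*ln(N)/eps^2 ≈ 4*10.581775/0.0049 ≈ 8638.1837.
m = ceil(8638.1837) = 8639.

8639


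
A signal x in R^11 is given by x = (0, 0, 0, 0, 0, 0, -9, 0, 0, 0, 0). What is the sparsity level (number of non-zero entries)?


Non-zero positions: [6].
Sparsity = 1.

1


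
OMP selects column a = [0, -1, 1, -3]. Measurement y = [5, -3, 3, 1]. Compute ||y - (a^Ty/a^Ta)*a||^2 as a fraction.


a^T a = 11.
a^T y = 3.
coeff = 3/11 = 3/11.
||r||^2 = 475/11.

475/11


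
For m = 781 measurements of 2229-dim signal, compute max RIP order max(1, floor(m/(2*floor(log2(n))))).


floor(log2(2229)) = 11.
2*11 = 22.
m/(2*floor(log2(n))) = 781/22 ≈ 35.5.
floor = 35.
k = max(1, 35) = 35.

35


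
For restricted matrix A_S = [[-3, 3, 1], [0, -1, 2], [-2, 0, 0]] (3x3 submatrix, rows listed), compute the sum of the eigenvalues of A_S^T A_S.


Sum of eigenvalues of A_S^T A_S = trace(A_S^T A_S) = sum of squared column norms of A_S.
A_S^T A_S diagonal: [13, 10, 5].
trace = 13 + 10 + 5 = 28.

28


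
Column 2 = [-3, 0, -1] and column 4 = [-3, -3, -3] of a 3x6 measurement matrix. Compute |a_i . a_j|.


Inner product: -3*-3 + 0*-3 + -1*-3
Products: [9, 0, 3]
Sum = 12.
|dot| = 12.

12


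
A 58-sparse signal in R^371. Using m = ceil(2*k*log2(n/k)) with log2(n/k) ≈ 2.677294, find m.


log2(n/k) = log2(371/58) ≈ 2.677294.
2*k*log2(n/k) ≈ 2*58*2.677294 = 310.566104.
m = ceil(310.566104) = 311.

311


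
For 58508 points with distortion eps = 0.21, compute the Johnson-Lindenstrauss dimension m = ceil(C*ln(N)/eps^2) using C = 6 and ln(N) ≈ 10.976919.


ln(58508) ≈ 10.976919.
eps^2 = 0.21^2 = 0.0441.
C*ln(N)/eps^2 ≈ 6*10.976919/0.0441 ≈ 1493.4584.
m = ceil(1493.4584) = 1494.

1494


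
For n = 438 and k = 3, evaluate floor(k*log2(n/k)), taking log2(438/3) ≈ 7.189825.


log2(n/k) = log2(438/3) ≈ 7.189825.
k*log2(n/k) ≈ 3*7.189825 = 21.569475.
floor(21.569475) = 21.

21


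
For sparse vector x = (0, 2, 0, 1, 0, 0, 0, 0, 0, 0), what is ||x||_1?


Non-zero entries: [(1, 2), (3, 1)]
Absolute values: [2, 1]
||x||_1 = sum = 3.

3


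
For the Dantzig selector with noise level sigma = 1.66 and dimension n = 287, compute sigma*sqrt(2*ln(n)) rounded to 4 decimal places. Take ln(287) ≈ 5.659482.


ln(287) ≈ 5.659482.
2*ln(n) ≈ 11.318964.
sqrt(2*ln(n)) ≈ sqrt(11.318964) ≈ 3.364367.
threshold ≈ 1.66*3.364367 = 5.58484922 ≈ 5.5848.

5.5848


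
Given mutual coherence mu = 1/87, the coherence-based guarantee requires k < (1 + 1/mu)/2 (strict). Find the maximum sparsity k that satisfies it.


1/mu = 87.
1 + 1/mu = 88.
(1 + 1/mu)/2 = 44 is an integer and the inequality is strict, so k_max = 44 - 1 = 43.

43


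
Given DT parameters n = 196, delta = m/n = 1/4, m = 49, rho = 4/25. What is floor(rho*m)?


m = 1/4*196 = 49.
rho = 4/25.
rho*m = 4/25*49 = 7.84.
k = floor(7.84) = 7.

7


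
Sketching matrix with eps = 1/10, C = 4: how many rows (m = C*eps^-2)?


1/eps = 10.
(1/eps)^2 = 100.
m = 4*100 = 400.

400


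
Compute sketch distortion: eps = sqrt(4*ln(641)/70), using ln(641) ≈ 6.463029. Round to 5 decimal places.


ln(641) ≈ 6.463029.
4*ln(N)/m ≈ 4*6.463029/70 ≈ 0.36931594.
eps = sqrt(0.36931594) ≈ 0.6077137 ≈ 0.60771.

0.60771


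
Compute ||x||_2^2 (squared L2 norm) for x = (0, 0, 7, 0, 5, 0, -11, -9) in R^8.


Non-zero entries: [(2, 7), (4, 5), (6, -11), (7, -9)]
Squares: [49, 25, 121, 81]
||x||_2^2 = sum = 276.

276


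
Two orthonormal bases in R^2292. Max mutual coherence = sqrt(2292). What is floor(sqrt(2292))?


47^2 = 2209 <= 2292 < 2304 = 48^2, so 47 <= sqrt(2292) < 48.
floor(sqrt(2292)) = 47.

47


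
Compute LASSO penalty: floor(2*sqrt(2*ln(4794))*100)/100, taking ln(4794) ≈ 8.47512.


ln(4794) ≈ 8.47512.
2*ln(n) ≈ 16.95024.
sqrt(2*ln(n)) ≈ sqrt(16.95024) ≈ 4.117067.
lambda ≈ 2*4.117067 = 8.234134.
floor(lambda*100)/100 = 8.23.

8.23


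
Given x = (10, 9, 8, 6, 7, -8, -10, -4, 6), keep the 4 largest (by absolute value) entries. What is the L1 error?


Sorted |x_i| descending: [10, 10, 9, 8, 8, 7, 6, 6, 4]
Keep top 4: [10, 10, 9, 8]
Tail entries: [8, 7, 6, 6, 4]
L1 error = sum of tail = 31.

31


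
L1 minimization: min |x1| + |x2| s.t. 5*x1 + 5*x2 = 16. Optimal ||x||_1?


Axis intercepts:
  x1 = 16/5, x2 = 0: L1 = 16/5
  x1 = 0, x2 = 16/5: L1 = 16/5
x* = (16/5, 0)
||x*||_1 = 16/5.

16/5


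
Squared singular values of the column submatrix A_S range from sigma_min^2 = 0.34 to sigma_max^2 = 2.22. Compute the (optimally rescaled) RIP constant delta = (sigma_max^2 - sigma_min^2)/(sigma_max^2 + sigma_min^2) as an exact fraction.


lambda_max - lambda_min = 2.22 - 0.34 = 1.88.
lambda_max + lambda_min = 2.22 + 0.34 = 2.56.
delta = 1.88/2.56 = 188/256 = 47/64.

47/64


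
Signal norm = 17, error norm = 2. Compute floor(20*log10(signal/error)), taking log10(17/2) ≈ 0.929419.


||x||/||e|| = 17/2.
log10(17/2) ≈ 0.929419.
20*log10(||x||/||e||) ≈ 20*0.929419 = 18.58838.
floor(18.58838) = 18.

18


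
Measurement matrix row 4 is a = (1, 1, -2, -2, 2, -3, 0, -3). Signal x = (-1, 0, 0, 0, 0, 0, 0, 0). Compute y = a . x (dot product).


Non-zero terms: ['1*-1']
Products: [-1]
y = sum = -1.

-1


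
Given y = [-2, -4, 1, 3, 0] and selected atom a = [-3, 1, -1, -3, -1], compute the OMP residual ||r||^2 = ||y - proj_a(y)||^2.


a^T a = 21.
a^T y = -8.
coeff = -8/21 = -8/21.
||r||^2 = 566/21.

566/21


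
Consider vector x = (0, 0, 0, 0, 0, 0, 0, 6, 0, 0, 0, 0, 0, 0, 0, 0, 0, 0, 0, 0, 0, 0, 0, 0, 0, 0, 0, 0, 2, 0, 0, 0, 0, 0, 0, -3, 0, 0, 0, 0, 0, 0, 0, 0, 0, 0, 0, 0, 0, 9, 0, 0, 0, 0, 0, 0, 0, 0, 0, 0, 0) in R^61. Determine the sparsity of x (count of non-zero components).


Non-zero positions: [7, 28, 35, 49].
Sparsity = 4.

4


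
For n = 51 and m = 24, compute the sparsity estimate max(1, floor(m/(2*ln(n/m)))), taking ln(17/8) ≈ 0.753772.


n/m = 51/24 = 17/8.
ln(n/m) ≈ 0.753772.
2*ln(n/m) ≈ 1.507544.
m/(2*ln(n/m)) ≈ 24/1.507544 ≈ 15.9199.
floor = 15.
k_max = max(1, 15) = 15.

15


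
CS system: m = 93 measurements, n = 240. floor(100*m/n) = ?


100*m/n = 100*93/240 ≈ 38.75.
floor = 38.

38


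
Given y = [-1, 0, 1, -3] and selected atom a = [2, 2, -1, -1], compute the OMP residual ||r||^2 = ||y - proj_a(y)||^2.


a^T a = 10.
a^T y = 0.
coeff = 0/10 = 0.
||r||^2 = 11.

11


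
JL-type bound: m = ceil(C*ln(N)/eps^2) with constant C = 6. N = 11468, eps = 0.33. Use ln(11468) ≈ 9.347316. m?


ln(11468) ≈ 9.347316.
eps^2 = 0.33^2 = 0.1089.
C*ln(N)/eps^2 ≈ 6*9.347316/0.1089 ≈ 515.0036.
m = ceil(515.0036) = 516.

516


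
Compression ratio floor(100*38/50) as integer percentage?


100*m/n = 100*38/50 ≈ 76.0.
floor = 76.

76


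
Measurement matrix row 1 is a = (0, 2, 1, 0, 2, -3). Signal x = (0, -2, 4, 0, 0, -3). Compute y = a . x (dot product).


Non-zero terms: ['2*-2', '1*4', '-3*-3']
Products: [-4, 4, 9]
y = sum = 9.

9


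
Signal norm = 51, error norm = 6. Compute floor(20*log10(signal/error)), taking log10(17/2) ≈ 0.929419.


||x||/||e|| = 51/6 = 17/2.
log10(17/2) ≈ 0.929419.
20*log10(||x||/||e||) ≈ 20*0.929419 = 18.58838.
floor(18.58838) = 18.

18


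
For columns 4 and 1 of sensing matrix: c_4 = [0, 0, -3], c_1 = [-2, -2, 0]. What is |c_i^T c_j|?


Inner product: 0*-2 + 0*-2 + -3*0
Products: [0, 0, 0]
Sum = 0.
|dot| = 0.

0


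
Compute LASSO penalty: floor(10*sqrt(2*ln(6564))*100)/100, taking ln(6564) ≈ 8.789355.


ln(6564) ≈ 8.789355.
2*ln(n) ≈ 17.57871.
sqrt(2*ln(n)) ≈ sqrt(17.57871) ≈ 4.192697.
lambda ≈ 10*4.192697 = 41.92697.
floor(lambda*100)/100 = 41.92.

41.92


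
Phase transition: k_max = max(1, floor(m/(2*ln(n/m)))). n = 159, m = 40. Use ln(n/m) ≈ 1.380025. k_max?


n/m = 159/40.
ln(n/m) ≈ 1.380025.
2*ln(n/m) ≈ 2.76005.
m/(2*ln(n/m)) ≈ 40/2.76005 ≈ 14.4925.
floor = 14.
k_max = max(1, 14) = 14.

14


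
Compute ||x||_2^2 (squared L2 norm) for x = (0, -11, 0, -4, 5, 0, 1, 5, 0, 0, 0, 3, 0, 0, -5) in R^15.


Non-zero entries: [(1, -11), (3, -4), (4, 5), (6, 1), (7, 5), (11, 3), (14, -5)]
Squares: [121, 16, 25, 1, 25, 9, 25]
||x||_2^2 = sum = 222.

222


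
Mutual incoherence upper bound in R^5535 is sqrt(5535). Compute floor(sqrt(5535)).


74^2 = 5476 <= 5535 < 5625 = 75^2, so 74 <= sqrt(5535) < 75.
floor(sqrt(5535)) = 74.

74


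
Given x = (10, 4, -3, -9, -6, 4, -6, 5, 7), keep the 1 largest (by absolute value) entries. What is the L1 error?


Sorted |x_i| descending: [10, 9, 7, 6, 6, 5, 4, 4, 3]
Keep top 1: [10]
Tail entries: [9, 7, 6, 6, 5, 4, 4, 3]
L1 error = sum of tail = 44.

44


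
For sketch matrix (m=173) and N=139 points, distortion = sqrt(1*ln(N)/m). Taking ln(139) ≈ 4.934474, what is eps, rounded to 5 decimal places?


ln(139) ≈ 4.934474.
1*ln(N)/m ≈ 1*4.934474/173 ≈ 0.02852297.
eps = sqrt(0.02852297) ≈ 0.1688874 ≈ 0.16889.

0.16889


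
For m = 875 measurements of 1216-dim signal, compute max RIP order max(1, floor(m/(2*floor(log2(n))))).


floor(log2(1216)) = 10.
2*10 = 20.
m/(2*floor(log2(n))) = 875/20 ≈ 43.75.
floor = 43.
k = max(1, 43) = 43.

43


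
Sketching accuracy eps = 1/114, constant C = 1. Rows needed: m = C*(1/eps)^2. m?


1/eps = 114.
(1/eps)^2 = 12996.
m = 1*12996 = 12996.

12996


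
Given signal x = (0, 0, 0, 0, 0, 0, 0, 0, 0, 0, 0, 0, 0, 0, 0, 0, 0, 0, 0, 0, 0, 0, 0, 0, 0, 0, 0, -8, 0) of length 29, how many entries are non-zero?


Non-zero positions: [27].
Sparsity = 1.

1


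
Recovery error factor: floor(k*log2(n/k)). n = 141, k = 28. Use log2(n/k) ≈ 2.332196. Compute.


log2(n/k) = log2(141/28) ≈ 2.332196.
k*log2(n/k) ≈ 28*2.332196 = 65.301488.
floor(65.301488) = 65.

65


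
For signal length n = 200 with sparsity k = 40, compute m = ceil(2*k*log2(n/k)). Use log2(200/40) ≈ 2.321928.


log2(n/k) = log2(200/40) ≈ 2.321928.
2*k*log2(n/k) ≈ 2*40*2.321928 = 185.75424.
m = ceil(185.75424) = 186.

186


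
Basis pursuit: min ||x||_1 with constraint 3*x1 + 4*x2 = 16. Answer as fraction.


Axis intercepts:
  x1 = 16/3, x2 = 0: L1 = 16/3
  x1 = 0, x2 = 4: L1 = 4
x* = (0, 4)
||x*||_1 = 4.

4


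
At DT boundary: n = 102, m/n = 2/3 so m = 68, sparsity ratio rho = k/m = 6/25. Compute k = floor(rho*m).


m = 2/3*102 = 68.
rho = 6/25.
rho*m = 6/25*68 = 16.32.
k = floor(16.32) = 16.

16


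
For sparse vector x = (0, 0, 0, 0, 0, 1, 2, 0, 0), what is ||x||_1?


Non-zero entries: [(5, 1), (6, 2)]
Absolute values: [1, 2]
||x||_1 = sum = 3.

3


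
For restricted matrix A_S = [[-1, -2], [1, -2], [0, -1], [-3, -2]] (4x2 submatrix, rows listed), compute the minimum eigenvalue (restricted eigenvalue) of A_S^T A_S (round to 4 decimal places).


A_S^T A_S = [[11, 6], [6, 13]].
trace = 24.
det = 107.
disc = trace^2 - 4*det = 576 - 4*107 = 148.
sqrt(148) ≈ 12.165525.
lam_min = (24 - sqrt(148))/2 ≈ (24 - 12.165525)/2 = 5.9172375 ≈ 5.9172.

5.9172


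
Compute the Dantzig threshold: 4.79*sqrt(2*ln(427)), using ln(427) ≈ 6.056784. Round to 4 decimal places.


ln(427) ≈ 6.056784.
2*ln(n) ≈ 12.113568.
sqrt(2*ln(n)) ≈ sqrt(12.113568) ≈ 3.480455.
threshold ≈ 4.79*3.480455 = 16.67137945 ≈ 16.6714.

16.6714


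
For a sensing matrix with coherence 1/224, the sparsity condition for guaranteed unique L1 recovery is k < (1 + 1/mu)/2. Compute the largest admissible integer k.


1/mu = 224.
1 + 1/mu = 225.
(1 + 1/mu)/2 = 112.5 is not an integer, so k_max = floor(112.5) = 112.

112


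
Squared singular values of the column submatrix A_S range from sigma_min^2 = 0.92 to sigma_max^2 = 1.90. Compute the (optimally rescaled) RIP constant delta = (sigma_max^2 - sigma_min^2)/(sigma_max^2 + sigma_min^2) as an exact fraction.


lambda_max - lambda_min = 1.90 - 0.92 = 0.98.
lambda_max + lambda_min = 1.90 + 0.92 = 2.82.
delta = 0.98/2.82 = 98/282 = 49/141.

49/141


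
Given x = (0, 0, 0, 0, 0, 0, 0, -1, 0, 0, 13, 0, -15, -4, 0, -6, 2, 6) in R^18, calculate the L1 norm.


Non-zero entries: [(7, -1), (10, 13), (12, -15), (13, -4), (15, -6), (16, 2), (17, 6)]
Absolute values: [1, 13, 15, 4, 6, 2, 6]
||x||_1 = sum = 47.

47


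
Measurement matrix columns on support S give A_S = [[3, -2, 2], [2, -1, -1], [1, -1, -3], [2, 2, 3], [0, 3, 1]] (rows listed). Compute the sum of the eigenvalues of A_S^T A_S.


Sum of eigenvalues of A_S^T A_S = trace(A_S^T A_S) = sum of squared column norms of A_S.
A_S^T A_S diagonal: [18, 19, 24].
trace = 18 + 19 + 24 = 61.

61


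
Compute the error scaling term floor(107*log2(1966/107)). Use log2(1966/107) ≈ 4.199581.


log2(n/k) = log2(1966/107) ≈ 4.199581.
k*log2(n/k) ≈ 107*4.199581 = 449.355167.
floor(449.355167) = 449.

449


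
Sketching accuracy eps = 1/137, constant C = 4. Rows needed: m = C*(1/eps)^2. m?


1/eps = 137.
(1/eps)^2 = 18769.
m = 4*18769 = 75076.

75076


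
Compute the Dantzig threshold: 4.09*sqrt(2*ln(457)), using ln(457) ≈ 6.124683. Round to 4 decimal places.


ln(457) ≈ 6.124683.
2*ln(n) ≈ 12.249366.
sqrt(2*ln(n)) ≈ sqrt(12.249366) ≈ 3.499909.
threshold ≈ 4.09*3.499909 = 14.31462781 ≈ 14.3146.

14.3146


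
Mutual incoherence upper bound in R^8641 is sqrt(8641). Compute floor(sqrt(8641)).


92^2 = 8464 <= 8641 < 8649 = 93^2, so 92 <= sqrt(8641) < 93.
floor(sqrt(8641)) = 92.

92


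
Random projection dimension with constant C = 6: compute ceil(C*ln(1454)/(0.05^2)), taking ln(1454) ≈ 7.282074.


ln(1454) ≈ 7.282074.
eps^2 = 0.05^2 = 0.0025.
C*ln(N)/eps^2 ≈ 6*7.282074/0.0025 ≈ 17476.9776.
m = ceil(17476.9776) = 17477.

17477


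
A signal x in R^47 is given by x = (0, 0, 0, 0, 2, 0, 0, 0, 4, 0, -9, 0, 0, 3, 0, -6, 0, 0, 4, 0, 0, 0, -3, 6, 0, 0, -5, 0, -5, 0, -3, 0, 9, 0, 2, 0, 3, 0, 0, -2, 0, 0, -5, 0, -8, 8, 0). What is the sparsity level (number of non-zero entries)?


Non-zero positions: [4, 8, 10, 13, 15, 18, 22, 23, 26, 28, 30, 32, 34, 36, 39, 42, 44, 45].
Sparsity = 18.

18


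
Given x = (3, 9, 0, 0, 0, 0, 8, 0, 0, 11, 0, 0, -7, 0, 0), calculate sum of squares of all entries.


Non-zero entries: [(0, 3), (1, 9), (6, 8), (9, 11), (12, -7)]
Squares: [9, 81, 64, 121, 49]
||x||_2^2 = sum = 324.

324


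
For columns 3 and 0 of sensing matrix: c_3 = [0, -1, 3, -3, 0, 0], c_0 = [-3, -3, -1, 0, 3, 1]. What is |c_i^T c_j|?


Inner product: 0*-3 + -1*-3 + 3*-1 + -3*0 + 0*3 + 0*1
Products: [0, 3, -3, 0, 0, 0]
Sum = 0.
|dot| = 0.

0


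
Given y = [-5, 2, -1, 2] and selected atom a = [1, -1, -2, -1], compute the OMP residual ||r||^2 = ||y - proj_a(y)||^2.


a^T a = 7.
a^T y = -7.
coeff = -7/7 = -1.
||r||^2 = 27.

27


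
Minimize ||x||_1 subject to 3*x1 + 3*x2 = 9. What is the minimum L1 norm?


Axis intercepts:
  x1 = 3, x2 = 0: L1 = 3
  x1 = 0, x2 = 3: L1 = 3
x* = (3, 0)
||x*||_1 = 3.

3


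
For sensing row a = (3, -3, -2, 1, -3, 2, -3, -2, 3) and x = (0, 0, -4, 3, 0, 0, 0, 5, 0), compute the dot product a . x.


Non-zero terms: ['-2*-4', '1*3', '-2*5']
Products: [8, 3, -10]
y = sum = 1.

1


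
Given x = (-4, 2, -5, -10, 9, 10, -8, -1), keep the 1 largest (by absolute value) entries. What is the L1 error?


Sorted |x_i| descending: [10, 10, 9, 8, 5, 4, 2, 1]
Keep top 1: [10]
Tail entries: [10, 9, 8, 5, 4, 2, 1]
L1 error = sum of tail = 39.

39


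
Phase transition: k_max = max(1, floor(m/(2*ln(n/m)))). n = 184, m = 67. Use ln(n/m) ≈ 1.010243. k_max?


n/m = 184/67.
ln(n/m) ≈ 1.010243.
2*ln(n/m) ≈ 2.020486.
m/(2*ln(n/m)) ≈ 67/2.020486 ≈ 33.1603.
floor = 33.
k_max = max(1, 33) = 33.

33


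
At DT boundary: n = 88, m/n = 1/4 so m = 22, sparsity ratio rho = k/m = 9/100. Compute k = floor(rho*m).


m = 1/4*88 = 22.
rho = 9/100.
rho*m = 9/100*22 = 1.98.
k = floor(1.98) = 1.

1


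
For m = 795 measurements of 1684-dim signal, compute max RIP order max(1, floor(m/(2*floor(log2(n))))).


floor(log2(1684)) = 10.
2*10 = 20.
m/(2*floor(log2(n))) = 795/20 ≈ 39.75.
floor = 39.
k = max(1, 39) = 39.

39


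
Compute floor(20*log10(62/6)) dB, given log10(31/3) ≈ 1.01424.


||x||/||e|| = 62/6 = 31/3.
log10(31/3) ≈ 1.01424.
20*log10(||x||/||e||) ≈ 20*1.01424 = 20.2848.
floor(20.2848) = 20.

20


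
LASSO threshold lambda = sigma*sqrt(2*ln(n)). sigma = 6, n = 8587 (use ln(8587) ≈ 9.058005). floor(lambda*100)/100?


ln(8587) ≈ 9.058005.
2*ln(n) ≈ 18.11601.
sqrt(2*ln(n)) ≈ sqrt(18.11601) ≈ 4.256291.
lambda ≈ 6*4.256291 = 25.537746.
floor(lambda*100)/100 = 25.53.

25.53


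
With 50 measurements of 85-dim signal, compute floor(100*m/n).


100*m/n = 100*50/85 ≈ 58.8235.
floor = 58.

58


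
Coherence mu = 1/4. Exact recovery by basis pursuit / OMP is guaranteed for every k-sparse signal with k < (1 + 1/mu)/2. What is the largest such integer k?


1/mu = 4.
1 + 1/mu = 5.
(1 + 1/mu)/2 = 2.5 is not an integer, so k_max = floor(2.5) = 2.

2


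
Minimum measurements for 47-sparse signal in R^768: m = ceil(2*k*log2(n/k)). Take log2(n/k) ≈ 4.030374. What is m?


log2(n/k) = log2(768/47) ≈ 4.030374.
2*k*log2(n/k) ≈ 2*47*4.030374 = 378.855156.
m = ceil(378.855156) = 379.

379


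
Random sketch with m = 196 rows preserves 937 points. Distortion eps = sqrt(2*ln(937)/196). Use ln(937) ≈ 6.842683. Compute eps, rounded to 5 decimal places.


ln(937) ≈ 6.842683.
2*ln(N)/m ≈ 2*6.842683/196 ≈ 0.0698233.
eps = sqrt(0.0698233) ≈ 0.264241 ≈ 0.26424.

0.26424


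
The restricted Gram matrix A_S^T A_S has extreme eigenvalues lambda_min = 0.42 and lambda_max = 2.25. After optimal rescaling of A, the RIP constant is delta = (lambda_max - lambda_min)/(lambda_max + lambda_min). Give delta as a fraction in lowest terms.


lambda_max - lambda_min = 2.25 - 0.42 = 1.83.
lambda_max + lambda_min = 2.25 + 0.42 = 2.67.
delta = 1.83/2.67 = 183/267 = 61/89.

61/89


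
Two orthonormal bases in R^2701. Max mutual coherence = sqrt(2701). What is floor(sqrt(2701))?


51^2 = 2601 <= 2701 < 2704 = 52^2, so 51 <= sqrt(2701) < 52.
floor(sqrt(2701)) = 51.

51


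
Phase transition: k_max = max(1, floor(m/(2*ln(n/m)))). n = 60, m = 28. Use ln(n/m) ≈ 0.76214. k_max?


n/m = 60/28 = 15/7.
ln(n/m) ≈ 0.76214.
2*ln(n/m) ≈ 1.52428.
m/(2*ln(n/m)) ≈ 28/1.52428 ≈ 18.3693.
floor = 18.
k_max = max(1, 18) = 18.

18


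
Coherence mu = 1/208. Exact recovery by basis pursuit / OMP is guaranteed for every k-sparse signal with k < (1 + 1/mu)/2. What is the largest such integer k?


1/mu = 208.
1 + 1/mu = 209.
(1 + 1/mu)/2 = 104.5 is not an integer, so k_max = floor(104.5) = 104.

104


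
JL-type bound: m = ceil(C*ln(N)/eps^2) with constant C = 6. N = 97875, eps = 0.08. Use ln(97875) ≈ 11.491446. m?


ln(97875) ≈ 11.491446.
eps^2 = 0.08^2 = 0.0064.
C*ln(N)/eps^2 ≈ 6*11.491446/0.0064 ≈ 10773.2306.
m = ceil(10773.2306) = 10774.

10774


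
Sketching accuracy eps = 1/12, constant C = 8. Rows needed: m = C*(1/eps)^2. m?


1/eps = 12.
(1/eps)^2 = 144.
m = 8*144 = 1152.

1152


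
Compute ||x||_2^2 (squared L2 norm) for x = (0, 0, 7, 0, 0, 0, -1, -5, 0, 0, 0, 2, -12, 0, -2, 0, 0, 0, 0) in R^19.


Non-zero entries: [(2, 7), (6, -1), (7, -5), (11, 2), (12, -12), (14, -2)]
Squares: [49, 1, 25, 4, 144, 4]
||x||_2^2 = sum = 227.

227


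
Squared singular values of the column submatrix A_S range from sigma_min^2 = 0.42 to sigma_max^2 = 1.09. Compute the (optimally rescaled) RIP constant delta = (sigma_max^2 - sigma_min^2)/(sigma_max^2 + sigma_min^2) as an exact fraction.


lambda_max - lambda_min = 1.09 - 0.42 = 0.67.
lambda_max + lambda_min = 1.09 + 0.42 = 1.51.
delta = 0.67/1.51 = 67/151.

67/151


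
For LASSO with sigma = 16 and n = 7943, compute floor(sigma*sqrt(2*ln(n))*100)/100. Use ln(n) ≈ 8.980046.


ln(7943) ≈ 8.980046.
2*ln(n) ≈ 17.960092.
sqrt(2*ln(n)) ≈ sqrt(17.960092) ≈ 4.237935.
lambda ≈ 16*4.237935 = 67.80696.
floor(lambda*100)/100 = 67.80.

67.80


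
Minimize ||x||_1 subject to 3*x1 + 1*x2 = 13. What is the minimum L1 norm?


Axis intercepts:
  x1 = 13/3, x2 = 0: L1 = 13/3
  x1 = 0, x2 = 13: L1 = 13
x* = (13/3, 0)
||x*||_1 = 13/3.

13/3


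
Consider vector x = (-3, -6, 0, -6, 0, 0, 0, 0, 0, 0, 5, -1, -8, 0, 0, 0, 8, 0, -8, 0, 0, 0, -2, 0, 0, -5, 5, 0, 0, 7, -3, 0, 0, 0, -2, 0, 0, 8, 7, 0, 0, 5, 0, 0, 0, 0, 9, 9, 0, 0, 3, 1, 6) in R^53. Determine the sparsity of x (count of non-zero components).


Non-zero positions: [0, 1, 3, 10, 11, 12, 16, 18, 22, 25, 26, 29, 30, 34, 37, 38, 41, 46, 47, 50, 51, 52].
Sparsity = 22.

22


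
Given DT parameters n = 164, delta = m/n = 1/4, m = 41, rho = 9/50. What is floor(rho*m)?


m = 1/4*164 = 41.
rho = 9/50.
rho*m = 9/50*41 = 7.38.
k = floor(7.38) = 7.

7


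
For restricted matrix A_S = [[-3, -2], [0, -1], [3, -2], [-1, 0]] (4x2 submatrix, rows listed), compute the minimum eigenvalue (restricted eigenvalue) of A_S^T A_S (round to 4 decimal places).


A_S^T A_S = [[19, 0], [0, 9]].
trace = 28.
det = 171.
disc = trace^2 - 4*det = 784 - 4*171 = 100.
sqrt(100) = 10.
lam_min = (28 - 10)/2 = 9 = 9.0000.

9.0000


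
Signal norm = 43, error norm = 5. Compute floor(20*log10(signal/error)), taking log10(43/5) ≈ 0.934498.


||x||/||e|| = 43/5.
log10(43/5) ≈ 0.934498.
20*log10(||x||/||e||) ≈ 20*0.934498 = 18.68996.
floor(18.68996) = 18.

18


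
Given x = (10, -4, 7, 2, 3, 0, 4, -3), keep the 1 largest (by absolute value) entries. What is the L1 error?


Sorted |x_i| descending: [10, 7, 4, 4, 3, 3, 2, 0]
Keep top 1: [10]
Tail entries: [7, 4, 4, 3, 3, 2, 0]
L1 error = sum of tail = 23.

23


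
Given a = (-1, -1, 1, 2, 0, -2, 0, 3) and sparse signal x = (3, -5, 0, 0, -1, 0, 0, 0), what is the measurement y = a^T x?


Non-zero terms: ['-1*3', '-1*-5', '0*-1']
Products: [-3, 5, 0]
y = sum = 2.

2


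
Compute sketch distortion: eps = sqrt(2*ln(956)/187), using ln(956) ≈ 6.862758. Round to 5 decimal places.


ln(956) ≈ 6.862758.
2*ln(N)/m ≈ 2*6.862758/187 ≈ 0.07339848.
eps = sqrt(0.07339848) ≈ 0.2709215 ≈ 0.27092.

0.27092


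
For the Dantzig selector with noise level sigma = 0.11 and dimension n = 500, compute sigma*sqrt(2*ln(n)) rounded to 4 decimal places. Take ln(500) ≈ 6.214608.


ln(500) ≈ 6.214608.
2*ln(n) ≈ 12.429216.
sqrt(2*ln(n)) ≈ sqrt(12.429216) ≈ 3.525509.
threshold ≈ 0.11*3.525509 = 0.38780599 ≈ 0.3878.

0.3878


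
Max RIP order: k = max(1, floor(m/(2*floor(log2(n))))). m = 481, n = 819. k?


floor(log2(819)) = 9.
2*9 = 18.
m/(2*floor(log2(n))) = 481/18 ≈ 26.7222.
floor = 26.
k = max(1, 26) = 26.

26


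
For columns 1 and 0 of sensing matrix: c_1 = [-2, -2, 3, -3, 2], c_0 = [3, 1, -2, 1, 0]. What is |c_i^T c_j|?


Inner product: -2*3 + -2*1 + 3*-2 + -3*1 + 2*0
Products: [-6, -2, -6, -3, 0]
Sum = -17.
|dot| = 17.

17


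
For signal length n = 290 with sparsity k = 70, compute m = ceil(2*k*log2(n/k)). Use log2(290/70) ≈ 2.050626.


log2(n/k) = log2(290/70) ≈ 2.050626.
2*k*log2(n/k) ≈ 2*70*2.050626 = 287.08764.
m = ceil(287.08764) = 288.

288


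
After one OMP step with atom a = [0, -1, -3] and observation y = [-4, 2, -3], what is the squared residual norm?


a^T a = 10.
a^T y = 7.
coeff = 7/10 = 7/10.
||r||^2 = 241/10.

241/10


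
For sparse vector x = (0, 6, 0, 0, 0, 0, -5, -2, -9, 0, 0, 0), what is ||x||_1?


Non-zero entries: [(1, 6), (6, -5), (7, -2), (8, -9)]
Absolute values: [6, 5, 2, 9]
||x||_1 = sum = 22.

22


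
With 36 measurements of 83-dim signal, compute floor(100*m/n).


100*m/n = 100*36/83 ≈ 43.3735.
floor = 43.

43


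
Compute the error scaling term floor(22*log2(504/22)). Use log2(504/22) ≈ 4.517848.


log2(n/k) = log2(504/22) ≈ 4.517848.
k*log2(n/k) ≈ 22*4.517848 = 99.392656.
floor(99.392656) = 99.

99


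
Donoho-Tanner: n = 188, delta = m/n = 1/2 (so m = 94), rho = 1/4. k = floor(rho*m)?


m = 1/2*188 = 94.
rho = 1/4.
rho*m = 1/4*94 = 23.5.
k = floor(23.5) = 23.

23


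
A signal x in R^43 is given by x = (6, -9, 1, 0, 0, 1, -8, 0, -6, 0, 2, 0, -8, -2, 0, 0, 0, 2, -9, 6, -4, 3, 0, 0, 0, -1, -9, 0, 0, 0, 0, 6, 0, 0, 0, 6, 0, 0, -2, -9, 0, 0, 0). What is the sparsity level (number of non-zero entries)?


Non-zero positions: [0, 1, 2, 5, 6, 8, 10, 12, 13, 17, 18, 19, 20, 21, 25, 26, 31, 35, 38, 39].
Sparsity = 20.

20


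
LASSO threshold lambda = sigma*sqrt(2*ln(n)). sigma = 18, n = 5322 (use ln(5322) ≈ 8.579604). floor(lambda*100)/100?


ln(5322) ≈ 8.579604.
2*ln(n) ≈ 17.159208.
sqrt(2*ln(n)) ≈ sqrt(17.159208) ≈ 4.142367.
lambda ≈ 18*4.142367 = 74.562606.
floor(lambda*100)/100 = 74.56.

74.56


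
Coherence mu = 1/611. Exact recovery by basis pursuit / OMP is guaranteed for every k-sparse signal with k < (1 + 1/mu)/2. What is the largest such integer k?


1/mu = 611.
1 + 1/mu = 612.
(1 + 1/mu)/2 = 306 is an integer and the inequality is strict, so k_max = 306 - 1 = 305.

305


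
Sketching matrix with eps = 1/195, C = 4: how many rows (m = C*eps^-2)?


1/eps = 195.
(1/eps)^2 = 38025.
m = 4*38025 = 152100.

152100


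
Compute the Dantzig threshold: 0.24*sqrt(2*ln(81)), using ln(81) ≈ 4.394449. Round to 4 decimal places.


ln(81) ≈ 4.394449.
2*ln(n) ≈ 8.788898.
sqrt(2*ln(n)) ≈ sqrt(8.788898) ≈ 2.964608.
threshold ≈ 0.24*2.964608 = 0.71150592 ≈ 0.7115.

0.7115


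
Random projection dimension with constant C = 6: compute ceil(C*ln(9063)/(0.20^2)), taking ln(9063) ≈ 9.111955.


ln(9063) ≈ 9.111955.
eps^2 = 0.20^2 = 0.04.
C*ln(N)/eps^2 ≈ 6*9.111955/0.04 ≈ 1366.7932.
m = ceil(1366.7932) = 1367.

1367
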